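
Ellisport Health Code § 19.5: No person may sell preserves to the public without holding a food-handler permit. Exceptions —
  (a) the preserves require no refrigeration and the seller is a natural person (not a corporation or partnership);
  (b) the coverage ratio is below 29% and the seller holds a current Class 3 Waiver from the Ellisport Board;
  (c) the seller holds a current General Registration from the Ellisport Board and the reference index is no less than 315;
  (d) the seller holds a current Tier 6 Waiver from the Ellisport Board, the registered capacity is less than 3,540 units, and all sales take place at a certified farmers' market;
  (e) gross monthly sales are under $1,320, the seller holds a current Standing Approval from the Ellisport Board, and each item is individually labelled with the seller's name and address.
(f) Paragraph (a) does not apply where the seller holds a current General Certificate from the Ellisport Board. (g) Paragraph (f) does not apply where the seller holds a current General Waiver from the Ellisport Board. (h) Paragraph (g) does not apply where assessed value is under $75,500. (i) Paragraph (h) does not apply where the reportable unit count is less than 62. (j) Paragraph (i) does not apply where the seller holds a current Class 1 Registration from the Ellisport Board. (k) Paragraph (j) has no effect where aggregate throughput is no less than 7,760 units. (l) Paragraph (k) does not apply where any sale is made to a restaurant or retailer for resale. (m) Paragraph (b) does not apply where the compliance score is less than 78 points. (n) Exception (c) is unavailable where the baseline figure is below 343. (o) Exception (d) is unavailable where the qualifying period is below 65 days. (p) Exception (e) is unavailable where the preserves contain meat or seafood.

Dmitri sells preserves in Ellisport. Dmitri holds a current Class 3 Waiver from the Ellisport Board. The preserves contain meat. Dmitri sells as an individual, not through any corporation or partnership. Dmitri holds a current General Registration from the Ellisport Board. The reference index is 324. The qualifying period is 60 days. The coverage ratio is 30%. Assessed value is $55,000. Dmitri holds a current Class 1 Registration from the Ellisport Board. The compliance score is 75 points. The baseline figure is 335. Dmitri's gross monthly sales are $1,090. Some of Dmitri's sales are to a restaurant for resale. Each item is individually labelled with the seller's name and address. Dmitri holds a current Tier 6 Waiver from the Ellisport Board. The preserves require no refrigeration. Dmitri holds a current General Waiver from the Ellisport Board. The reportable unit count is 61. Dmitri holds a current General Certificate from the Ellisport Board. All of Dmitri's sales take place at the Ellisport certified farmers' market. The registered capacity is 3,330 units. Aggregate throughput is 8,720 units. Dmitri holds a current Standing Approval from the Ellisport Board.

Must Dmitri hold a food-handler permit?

Exception (a)'s conditions are all satisfied: the preserves are shelf-stable; the seller is a natural person. But applying paragraphs (f)–(l): (f) is triggered — a current General Certificate is held. (g) is triggered (a current General Waiver is held), but is displaced by (h): (h) is engaged — assessed value is $55,000, under the $75,500 limit. (i) would limit (h) — the reportable unit count is 61, less than the 62 limit — but (j) sets (i) aside: (j) applies — a current Class 1 Registration is held. (k) is triggered (aggregate throughput is 8,720 units, meeting the 7,760 units threshold), but yields to (l): (l) operates against (k): some sales are to a restaurant for resale. (a) is therefore removed.
Exception (b) does not apply: the coverage ratio is 30%, not below 29%.
Exception (c) is satisfied on its face — a current General Registration is held; the reference index is 324, meeting the 315 threshold. But applying paragraph (n): (n) operates against (c): the baseline figure is 335, below the 343 limit. Exception (c) does not apply.
Exception (d): a current Tier 6 Waiver is held; the registered capacity is 3,330 units, less than the 3,540 units limit; all sales are at a certified farmers' market — every condition holds. However, paragraph (o) must be considered: (o) operates against (d): the qualifying period is 60 days, below the 65 days limit. Exception (d) does not apply.
Exception (e)'s conditions are all satisfied: gross monthly sales are $1,090, under the $1,320 limit; a current Standing Approval is held; items are individually labelled. However, paragraph (p) must be considered: (p) operates against (e): the preserves contain meat. (e) is therefore removed.
No exception is made out. Dmitri falls within the general rule.

Yes — Dmitri must hold a food-handler permit.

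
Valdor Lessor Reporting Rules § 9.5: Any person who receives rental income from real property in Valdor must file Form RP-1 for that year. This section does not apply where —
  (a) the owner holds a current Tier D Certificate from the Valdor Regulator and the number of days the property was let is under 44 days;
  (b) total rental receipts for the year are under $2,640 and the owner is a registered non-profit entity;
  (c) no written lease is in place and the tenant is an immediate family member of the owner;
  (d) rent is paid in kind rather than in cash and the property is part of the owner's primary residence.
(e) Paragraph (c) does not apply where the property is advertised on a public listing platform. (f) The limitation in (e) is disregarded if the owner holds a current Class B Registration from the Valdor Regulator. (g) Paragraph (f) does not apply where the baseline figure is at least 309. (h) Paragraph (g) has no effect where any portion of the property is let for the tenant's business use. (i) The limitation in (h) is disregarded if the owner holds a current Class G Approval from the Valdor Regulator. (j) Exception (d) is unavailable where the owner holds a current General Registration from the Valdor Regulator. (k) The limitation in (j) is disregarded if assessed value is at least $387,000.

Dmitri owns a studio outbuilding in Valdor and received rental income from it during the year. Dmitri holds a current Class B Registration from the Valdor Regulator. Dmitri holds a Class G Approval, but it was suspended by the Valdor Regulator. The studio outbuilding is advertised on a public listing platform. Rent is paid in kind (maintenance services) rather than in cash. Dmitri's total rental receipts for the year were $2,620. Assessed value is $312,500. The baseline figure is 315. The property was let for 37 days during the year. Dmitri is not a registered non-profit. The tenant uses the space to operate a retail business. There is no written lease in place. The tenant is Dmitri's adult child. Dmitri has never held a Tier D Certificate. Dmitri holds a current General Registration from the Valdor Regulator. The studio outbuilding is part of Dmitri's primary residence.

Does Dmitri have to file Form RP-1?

No — exception (c) applies; Dmitri is not required to file Form RP-1.

Exception (a) requires that the owner holds a current Tier D Certificate from the Valdor Regulator; but the Tier D Certificate is not current, so (a) is unavailable.
Exception (b) requires that the owner is a registered non-profit entity; but Dmitri is not a registered non-profit, so (b) is unavailable.
Exception (c): there is no written lease; the tenant is an immediate family member — every condition holds. Applying paragraphs (e)–(i): (e) operates (the property is publicly advertised), but yields to (f): (f) operates — a current Class B Registration is held. (g) would limit (f) — the baseline figure is 315, meeting the 309 threshold — but (h) sets (g) aside: (h) operates against (g): the space is let for business use. (i) does not operate here (there is no Class G Approval in force), so (h) stands. Exception (c) stands.
Exception (d)'s conditions are all satisfied: rent is paid in kind; the studio outbuilding is part of the primary residence. But applying paragraphs (j)–(k): (j) is engaged — a current General Registration is held. (k), which would lift (j), is inapplicable — assessed value is $312,500, short of $387,000. Exception (d) does not apply.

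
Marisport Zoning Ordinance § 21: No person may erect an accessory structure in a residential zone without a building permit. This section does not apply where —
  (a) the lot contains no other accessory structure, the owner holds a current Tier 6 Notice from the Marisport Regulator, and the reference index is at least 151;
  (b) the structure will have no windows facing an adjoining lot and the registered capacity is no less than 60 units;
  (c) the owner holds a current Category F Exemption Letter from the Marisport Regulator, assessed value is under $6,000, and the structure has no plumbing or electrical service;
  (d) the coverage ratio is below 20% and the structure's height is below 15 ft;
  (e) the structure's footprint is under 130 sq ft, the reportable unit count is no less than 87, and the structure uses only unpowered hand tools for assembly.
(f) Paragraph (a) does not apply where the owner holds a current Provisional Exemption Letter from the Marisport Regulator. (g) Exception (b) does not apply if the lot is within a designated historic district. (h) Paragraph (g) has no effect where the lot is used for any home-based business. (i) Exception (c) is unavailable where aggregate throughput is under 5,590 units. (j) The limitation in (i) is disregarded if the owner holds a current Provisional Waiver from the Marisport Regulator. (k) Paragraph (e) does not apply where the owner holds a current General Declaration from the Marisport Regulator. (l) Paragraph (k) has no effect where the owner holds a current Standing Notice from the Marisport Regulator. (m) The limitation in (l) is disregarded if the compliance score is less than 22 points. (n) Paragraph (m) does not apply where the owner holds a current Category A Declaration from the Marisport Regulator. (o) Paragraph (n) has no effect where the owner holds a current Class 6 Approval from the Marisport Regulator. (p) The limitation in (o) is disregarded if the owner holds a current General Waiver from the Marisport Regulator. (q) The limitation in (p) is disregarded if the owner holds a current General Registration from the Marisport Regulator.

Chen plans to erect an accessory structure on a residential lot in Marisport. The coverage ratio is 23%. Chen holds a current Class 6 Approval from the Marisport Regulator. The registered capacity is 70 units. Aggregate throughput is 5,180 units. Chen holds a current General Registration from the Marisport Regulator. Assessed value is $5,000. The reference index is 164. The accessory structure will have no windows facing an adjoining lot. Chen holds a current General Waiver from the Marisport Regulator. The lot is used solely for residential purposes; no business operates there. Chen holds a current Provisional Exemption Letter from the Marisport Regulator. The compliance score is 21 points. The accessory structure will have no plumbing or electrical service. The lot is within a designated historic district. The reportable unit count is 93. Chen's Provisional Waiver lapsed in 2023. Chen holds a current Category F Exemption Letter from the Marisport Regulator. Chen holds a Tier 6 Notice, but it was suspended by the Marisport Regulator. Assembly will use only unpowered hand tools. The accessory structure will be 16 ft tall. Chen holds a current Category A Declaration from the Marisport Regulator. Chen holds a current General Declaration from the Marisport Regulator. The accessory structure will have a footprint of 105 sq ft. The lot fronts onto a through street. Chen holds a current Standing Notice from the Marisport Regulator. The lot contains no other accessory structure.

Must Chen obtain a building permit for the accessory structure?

Yes — Chen must obtain a building permit.

Exception (a) fails — there is no Tier 6 Notice in force.
Exception (b)'s conditions are all satisfied: no windows face an adjoining lot; the registered capacity is 70 units, meeting the 60 units threshold. Turning to paragraphs (g)–(h): (g) operates — the lot is in a historic district. (h), which would lift (g), is not engaged — the lot is solely residential. So (b) is unavailable.
Exception (c)'s conditions are all satisfied: a current Category F Exemption Letter is held; assessed value is $5,000, under the $6,000 limit; there is no plumbing or electrical service. However, paragraphs (i)–(j) must be considered: (i) applies — aggregate throughput is 5,180 units, under the 5,590 units limit. (j) is inapplicable (the Provisional Waiver is not current), so (i) stands. (c) is therefore removed.
Exception (d) does not apply: the coverage ratio is 23%, not below 20%.
Exception (e): the structure's footprint is 105 sq ft, under the 130 sq ft limit; the reportable unit count is 93, meeting the 87 threshold; assembly uses only hand tools — every condition holds. But applying paragraphs (k)–(q): (k) is triggered — a current General Declaration is held. (l) is triggered (a current Standing Notice is held), but is displaced by (m): (m) operates against (l): the compliance score is 21 points, less than the 22 points limit. (n) would limit (m) — a current Category A Declaration is held — but (o) sets (n) aside: (o) operates — a current Class 6 Approval is held. (p) is engaged (a current General Waiver is held), but yields to (q): (q) operates against (p): a current General Registration is held. Exception (e) does not apply.
No exception applies. The general rule governs.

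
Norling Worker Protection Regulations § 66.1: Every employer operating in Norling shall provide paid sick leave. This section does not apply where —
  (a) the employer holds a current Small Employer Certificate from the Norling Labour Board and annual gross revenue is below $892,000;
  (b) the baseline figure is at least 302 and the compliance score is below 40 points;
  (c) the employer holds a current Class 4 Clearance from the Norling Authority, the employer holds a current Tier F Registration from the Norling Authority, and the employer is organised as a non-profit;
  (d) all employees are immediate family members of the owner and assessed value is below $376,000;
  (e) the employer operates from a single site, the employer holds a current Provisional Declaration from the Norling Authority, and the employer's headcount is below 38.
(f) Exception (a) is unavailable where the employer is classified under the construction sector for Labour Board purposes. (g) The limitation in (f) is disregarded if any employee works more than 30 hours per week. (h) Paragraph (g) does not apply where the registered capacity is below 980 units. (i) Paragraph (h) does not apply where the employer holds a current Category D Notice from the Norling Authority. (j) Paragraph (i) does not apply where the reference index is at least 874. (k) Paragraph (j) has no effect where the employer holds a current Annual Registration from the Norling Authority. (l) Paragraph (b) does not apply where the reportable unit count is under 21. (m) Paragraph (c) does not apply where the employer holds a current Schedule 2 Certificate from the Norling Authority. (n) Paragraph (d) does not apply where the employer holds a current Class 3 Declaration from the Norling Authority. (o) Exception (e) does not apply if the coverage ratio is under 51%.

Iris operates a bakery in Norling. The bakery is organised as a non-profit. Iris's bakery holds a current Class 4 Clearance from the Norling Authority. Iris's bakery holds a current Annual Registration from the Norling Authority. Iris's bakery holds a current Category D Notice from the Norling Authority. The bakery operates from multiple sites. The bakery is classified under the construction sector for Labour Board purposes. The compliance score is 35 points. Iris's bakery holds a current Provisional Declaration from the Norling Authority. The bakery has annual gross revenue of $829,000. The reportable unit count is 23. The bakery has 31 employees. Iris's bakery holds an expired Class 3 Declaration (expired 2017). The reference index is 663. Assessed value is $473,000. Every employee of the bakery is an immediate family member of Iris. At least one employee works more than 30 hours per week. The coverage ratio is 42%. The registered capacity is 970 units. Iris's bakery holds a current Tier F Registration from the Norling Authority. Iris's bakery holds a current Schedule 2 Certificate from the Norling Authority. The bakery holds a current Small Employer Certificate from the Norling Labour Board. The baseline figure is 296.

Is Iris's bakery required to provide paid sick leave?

Exception (a) is satisfied on its face — a current Small Employer Certificate is held; annual gross revenue is $829,000, below the $892,000 limit. As to paragraphs (f)–(k): (f) is engaged (the bakery is classified under the construction sector), but is itself disapplied by (g): (g) is triggered — at least one employee exceeds 30 hours/week. (h) would limit (g) — the registered capacity is 970 units, below the 980 units limit — but (i) sets (h) aside: (i) operates — a current Category D Notice is held. (j) is inapplicable (the reference index is 663, short of 874), so (i) stands. So (a) applies.
Exception (b) does not apply: the baseline figure is 296, short of 302.
Exception (c): a current Class 4 Clearance is held; a current Tier F Registration is held; the employer is a non-profit — every condition holds. Turning to paragraph (m): (m) is engaged — a current Schedule 2 Certificate is held. Exception (c) does not apply.
Exception (d) does not apply: assessed value is $473,000, not below $376,000.
Exception (e) requires that the employer operates from a single site; but the employer operates from multiple sites, so (e) is unavailable.

No — exception (a) applies; Iris's bakery is not required to provide paid sick leave.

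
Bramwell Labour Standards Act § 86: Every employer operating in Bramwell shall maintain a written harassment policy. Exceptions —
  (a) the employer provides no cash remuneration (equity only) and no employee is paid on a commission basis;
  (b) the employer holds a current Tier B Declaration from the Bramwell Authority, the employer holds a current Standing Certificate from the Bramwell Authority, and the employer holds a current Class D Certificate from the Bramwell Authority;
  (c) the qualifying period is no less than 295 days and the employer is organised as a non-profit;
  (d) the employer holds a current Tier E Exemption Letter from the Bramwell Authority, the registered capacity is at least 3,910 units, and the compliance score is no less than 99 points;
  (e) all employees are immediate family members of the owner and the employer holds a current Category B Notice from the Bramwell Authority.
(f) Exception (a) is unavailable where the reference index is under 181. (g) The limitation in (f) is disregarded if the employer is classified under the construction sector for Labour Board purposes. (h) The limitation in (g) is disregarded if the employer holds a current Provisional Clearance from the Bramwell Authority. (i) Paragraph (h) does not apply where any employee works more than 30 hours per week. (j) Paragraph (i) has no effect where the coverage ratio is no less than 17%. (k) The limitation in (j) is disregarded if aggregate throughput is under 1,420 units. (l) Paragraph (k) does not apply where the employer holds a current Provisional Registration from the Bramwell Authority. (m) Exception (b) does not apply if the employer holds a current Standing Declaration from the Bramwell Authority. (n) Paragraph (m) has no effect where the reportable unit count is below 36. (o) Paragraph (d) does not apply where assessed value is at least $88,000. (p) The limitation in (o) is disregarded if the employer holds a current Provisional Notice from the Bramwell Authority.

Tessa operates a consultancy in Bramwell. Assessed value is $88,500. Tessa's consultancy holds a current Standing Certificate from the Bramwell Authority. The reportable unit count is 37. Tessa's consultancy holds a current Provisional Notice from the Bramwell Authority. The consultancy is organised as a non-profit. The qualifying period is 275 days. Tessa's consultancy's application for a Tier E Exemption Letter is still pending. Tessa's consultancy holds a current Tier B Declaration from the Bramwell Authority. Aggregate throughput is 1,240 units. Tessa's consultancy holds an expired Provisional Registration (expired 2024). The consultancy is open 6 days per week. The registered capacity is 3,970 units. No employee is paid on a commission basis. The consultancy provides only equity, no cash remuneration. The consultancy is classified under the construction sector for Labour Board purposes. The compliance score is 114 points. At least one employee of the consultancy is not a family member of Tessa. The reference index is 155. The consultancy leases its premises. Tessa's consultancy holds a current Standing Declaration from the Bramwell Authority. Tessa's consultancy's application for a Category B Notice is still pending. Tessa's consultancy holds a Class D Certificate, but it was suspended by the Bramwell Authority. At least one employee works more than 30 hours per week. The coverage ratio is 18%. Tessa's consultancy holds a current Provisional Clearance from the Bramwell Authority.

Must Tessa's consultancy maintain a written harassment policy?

Exception (a) is satisfied on its face — remuneration is equity-only; no employee is paid on commission. Considering the limiting provisions: (f) is engaged (the reference index is 155, under the 181 limit), but is itself disapplied by (g): (g) is triggered — the consultancy is classified under the construction sector. (h) would limit (g) — a current Provisional Clearance is held — but (i) sets (h) aside: (i) operates — at least one employee exceeds 30 hours/week. (j) would limit (i) — the coverage ratio is 18%, meeting the 17% threshold — but (k) sets (j) aside: (k) is triggered — aggregate throughput is 1,240 units, under the 1,420 units limit. (l) is inapplicable (the Provisional Registration is not current), so (k) stands. So (a) applies.
Exception (b) fails — the Class D Certificate is not current.
Exception (c) fails — the qualifying period is 275 days, short of 295 days.
Exception (d) requires that the employer holds a current Tier E Exemption Letter from the Bramwell Authority; but the Tier E Exemption Letter is not current, so (d) is unavailable.
Exception (e) requires that all employees are immediate family members of the owner; but at least one employee is not a family member, so (e) is unavailable.

No — exception (a) applies; Tessa's consultancy is not required to maintain a written harassment policy.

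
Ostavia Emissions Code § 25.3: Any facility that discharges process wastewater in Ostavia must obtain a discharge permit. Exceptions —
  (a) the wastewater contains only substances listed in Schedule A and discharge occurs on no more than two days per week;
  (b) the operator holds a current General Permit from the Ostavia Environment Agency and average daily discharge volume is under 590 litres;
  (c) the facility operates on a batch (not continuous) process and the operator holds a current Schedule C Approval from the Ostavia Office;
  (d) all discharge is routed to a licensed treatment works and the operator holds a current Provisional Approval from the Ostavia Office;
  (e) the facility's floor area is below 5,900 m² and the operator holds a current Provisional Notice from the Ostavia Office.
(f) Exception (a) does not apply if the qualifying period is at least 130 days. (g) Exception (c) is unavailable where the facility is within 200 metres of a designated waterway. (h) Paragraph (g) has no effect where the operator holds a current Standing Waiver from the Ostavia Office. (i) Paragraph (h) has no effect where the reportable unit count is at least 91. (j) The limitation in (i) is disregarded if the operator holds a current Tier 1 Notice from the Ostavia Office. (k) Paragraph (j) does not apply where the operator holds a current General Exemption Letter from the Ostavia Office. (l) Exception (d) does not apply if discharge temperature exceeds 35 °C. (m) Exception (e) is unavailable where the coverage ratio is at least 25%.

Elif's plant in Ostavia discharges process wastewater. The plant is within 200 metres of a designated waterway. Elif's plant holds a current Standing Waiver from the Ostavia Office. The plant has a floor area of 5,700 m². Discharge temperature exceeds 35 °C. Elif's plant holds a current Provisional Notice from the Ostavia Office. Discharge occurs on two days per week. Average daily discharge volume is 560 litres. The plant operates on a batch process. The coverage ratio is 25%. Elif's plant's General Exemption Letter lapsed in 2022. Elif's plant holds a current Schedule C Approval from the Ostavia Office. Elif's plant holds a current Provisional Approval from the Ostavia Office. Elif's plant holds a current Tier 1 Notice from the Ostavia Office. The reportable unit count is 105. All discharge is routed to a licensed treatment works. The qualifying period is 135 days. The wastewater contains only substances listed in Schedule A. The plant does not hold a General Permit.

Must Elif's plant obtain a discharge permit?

All of (a)'s requirements are met (the wastewater is Schedule-A-only; discharge occurs on no more than two days per week). But applying paragraph (f): (f) is triggered — the qualifying period is 135 days, meeting the 130 days threshold. So (a) is unavailable.
Exception (b) fails — no General Permit is held.
All of (c)'s requirements are met (the facility operates on a batch process; a current Schedule C Approval is held). Applying paragraphs (g)–(k): (g) would limit (c) — the plant is within 200 m of a designated waterway — but (h) sets (g) aside: (h) is engaged — a current Standing Waiver is held. (i) would limit (h) — the reportable unit count is 105, meeting the 91 threshold — but (j) sets (i) aside: (j) operates — a current Tier 1 Notice is held. (k) is inapplicable (there is no General Exemption Letter in force), so (j) stands. So (c) applies.
Exception (d) is satisfied on its face — discharge is routed to a licensed treatment works; a current Provisional Approval is held. But: (l) operates — discharge temperature exceeds 35 °C. Exception (d) does not apply.
Exception (e)'s conditions are all satisfied: the facility's floor area is 5,700 m², below the 5,900 m² limit; a current Provisional Notice is held. But: (m) operates against (e): the coverage ratio is 25%, meeting the 25% threshold. Exception (e) does not apply.

No — exception (c) applies; Elif's plant is not required to obtain a discharge permit.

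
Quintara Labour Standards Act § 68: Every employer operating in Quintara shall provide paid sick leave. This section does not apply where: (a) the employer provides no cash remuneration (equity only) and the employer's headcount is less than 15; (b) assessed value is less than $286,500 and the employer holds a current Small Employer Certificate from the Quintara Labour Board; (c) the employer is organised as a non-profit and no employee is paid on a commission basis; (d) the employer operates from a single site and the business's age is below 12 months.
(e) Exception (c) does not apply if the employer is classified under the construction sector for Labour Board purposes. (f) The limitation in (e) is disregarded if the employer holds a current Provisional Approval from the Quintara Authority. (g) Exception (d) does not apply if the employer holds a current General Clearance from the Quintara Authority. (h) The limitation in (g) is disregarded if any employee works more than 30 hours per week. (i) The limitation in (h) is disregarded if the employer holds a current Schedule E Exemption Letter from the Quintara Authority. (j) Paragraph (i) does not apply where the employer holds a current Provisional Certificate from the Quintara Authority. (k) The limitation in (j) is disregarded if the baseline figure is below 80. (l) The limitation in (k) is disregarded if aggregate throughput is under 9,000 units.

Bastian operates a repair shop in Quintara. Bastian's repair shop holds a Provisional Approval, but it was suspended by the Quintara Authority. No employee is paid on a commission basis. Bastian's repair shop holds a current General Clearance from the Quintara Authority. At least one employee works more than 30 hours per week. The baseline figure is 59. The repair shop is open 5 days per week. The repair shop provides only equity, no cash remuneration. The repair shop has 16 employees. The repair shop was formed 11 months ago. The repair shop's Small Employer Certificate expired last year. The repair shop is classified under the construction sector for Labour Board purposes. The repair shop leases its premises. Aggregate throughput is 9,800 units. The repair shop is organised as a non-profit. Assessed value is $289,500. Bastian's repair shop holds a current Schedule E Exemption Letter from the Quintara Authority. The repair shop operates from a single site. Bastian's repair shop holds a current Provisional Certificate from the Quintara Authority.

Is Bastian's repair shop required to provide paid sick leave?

Exception (a) requires that the employer's headcount is less than 15; but the employer's headcount is 16, not less than 15, so (a) is unavailable.
Exception (b) fails — assessed value is $289,500, not less than $286,500.
All of (c)'s requirements are met (the employer is a non-profit; no employee is paid on commission). But applying paragraphs (e)–(f): (e) is triggered — the repair shop is classified under the construction sector. (f) does not operate here (the Provisional Approval is not current), so (e) stands. (c) is therefore removed.
Exception (d) is satisfied on its face — the employer operates from a single site; the business's age is 11 months, below the 12 months limit. But: (g) operates against (d): a current General Clearance is held. (h) would limit (g) — at least one employee exceeds 30 hours/week — but (i) sets (h) aside: (i) operates against (h): a current Schedule E Exemption Letter is held. (j) would limit (i) — a current Provisional Certificate is held — but (k) sets (j) aside: (k) is engaged — the baseline figure is 59, below the 80 limit. (l) is not engaged (aggregate throughput is 9,800 units, not under 9,000 units), so (k) stands. (d) is therefore removed.
None of the exceptions is available; § 68 applies in full.

Yes — Bastian's repair shop must provide paid sick leave.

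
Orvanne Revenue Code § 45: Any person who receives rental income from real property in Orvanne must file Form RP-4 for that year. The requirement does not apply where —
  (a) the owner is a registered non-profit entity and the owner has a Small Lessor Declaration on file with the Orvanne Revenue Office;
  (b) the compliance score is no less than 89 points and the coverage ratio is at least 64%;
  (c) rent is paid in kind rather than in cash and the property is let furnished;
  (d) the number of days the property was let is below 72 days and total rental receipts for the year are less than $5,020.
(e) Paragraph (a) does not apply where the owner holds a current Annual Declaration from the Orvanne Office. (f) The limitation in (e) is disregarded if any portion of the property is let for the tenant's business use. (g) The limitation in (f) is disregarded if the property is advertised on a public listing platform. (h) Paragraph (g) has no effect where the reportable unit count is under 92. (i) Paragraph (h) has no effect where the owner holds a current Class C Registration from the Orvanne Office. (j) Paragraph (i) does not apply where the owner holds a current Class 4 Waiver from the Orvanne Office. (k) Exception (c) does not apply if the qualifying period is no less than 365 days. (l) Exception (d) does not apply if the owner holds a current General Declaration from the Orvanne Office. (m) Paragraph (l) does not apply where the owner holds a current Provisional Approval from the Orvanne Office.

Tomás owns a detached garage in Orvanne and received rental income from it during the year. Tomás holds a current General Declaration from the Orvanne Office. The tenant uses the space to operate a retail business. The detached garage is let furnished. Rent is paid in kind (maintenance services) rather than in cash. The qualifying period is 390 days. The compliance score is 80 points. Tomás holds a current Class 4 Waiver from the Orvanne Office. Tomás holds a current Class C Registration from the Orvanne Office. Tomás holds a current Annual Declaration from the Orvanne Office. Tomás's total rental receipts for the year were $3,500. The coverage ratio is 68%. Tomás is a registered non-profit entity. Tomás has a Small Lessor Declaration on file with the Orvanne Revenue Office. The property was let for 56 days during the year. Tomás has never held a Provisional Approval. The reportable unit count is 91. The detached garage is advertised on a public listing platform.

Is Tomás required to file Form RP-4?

No — exception (a) applies; Tomás is not required to file Form RP-4.

Exception (a) is satisfied on its face — Tomás is a registered non-profit; a Small Lessor Declaration is on file. Considering the limiting provisions: (e) is triggered (a current Annual Declaration is held), but is overridden by (f): (f) operates against (e): the space is let for business use. (g) would limit (f) — the property is publicly advertised — but (h) sets (g) aside: (h) is triggered — the reportable unit count is 91, under the 92 limit. (i) applies (a current Class C Registration is held), but is itself disapplied by (j): (j) operates against (i): a current Class 4 Waiver is held. (a) remains available.
Exception (b) requires that the compliance score is no less than 89 points; but the compliance score is 80 points, short of 89 points, so (b) is unavailable.
Exception (c): rent is paid in kind; the property is let furnished — every condition holds. However, paragraph (k) must be considered: (k) is triggered — the qualifying period is 390 days, meeting the 365 days threshold. Exception (c) does not apply.
All of (d)'s requirements are met (the number of days the property was let is 56 days, below the 72 days limit; total rental receipts for the year are $3,500, less than the $5,020 limit). But: (l) operates against (d): a current General Declaration is held. (m), which would lift (l), is not engaged — there is no Provisional Approval in force. So (d) is unavailable.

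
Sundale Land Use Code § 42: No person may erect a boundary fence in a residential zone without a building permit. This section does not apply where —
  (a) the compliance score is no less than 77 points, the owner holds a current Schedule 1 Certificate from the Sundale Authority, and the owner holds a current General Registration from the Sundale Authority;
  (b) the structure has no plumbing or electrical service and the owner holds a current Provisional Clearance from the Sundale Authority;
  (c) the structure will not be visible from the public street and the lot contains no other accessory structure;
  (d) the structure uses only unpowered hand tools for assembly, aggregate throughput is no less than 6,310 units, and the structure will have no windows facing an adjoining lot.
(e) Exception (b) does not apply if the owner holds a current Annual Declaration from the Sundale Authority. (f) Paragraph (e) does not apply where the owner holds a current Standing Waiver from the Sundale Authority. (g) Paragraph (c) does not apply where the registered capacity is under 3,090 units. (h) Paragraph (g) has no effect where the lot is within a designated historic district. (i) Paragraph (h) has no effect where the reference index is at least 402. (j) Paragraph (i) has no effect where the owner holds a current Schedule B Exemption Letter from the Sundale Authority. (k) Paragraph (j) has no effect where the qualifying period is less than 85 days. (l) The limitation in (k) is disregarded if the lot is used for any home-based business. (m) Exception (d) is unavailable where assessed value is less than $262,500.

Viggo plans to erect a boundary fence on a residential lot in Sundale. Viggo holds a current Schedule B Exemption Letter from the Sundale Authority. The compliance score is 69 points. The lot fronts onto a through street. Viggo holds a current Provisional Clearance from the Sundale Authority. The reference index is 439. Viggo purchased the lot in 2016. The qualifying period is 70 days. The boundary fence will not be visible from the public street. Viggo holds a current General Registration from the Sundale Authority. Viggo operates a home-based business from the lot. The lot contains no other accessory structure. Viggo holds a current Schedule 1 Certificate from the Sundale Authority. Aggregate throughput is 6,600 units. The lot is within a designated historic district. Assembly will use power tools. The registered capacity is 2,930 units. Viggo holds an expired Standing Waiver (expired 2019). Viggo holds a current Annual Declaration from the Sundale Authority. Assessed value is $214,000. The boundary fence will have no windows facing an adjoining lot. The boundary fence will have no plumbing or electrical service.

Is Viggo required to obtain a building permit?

Exception (a) fails — the compliance score is 69 points, short of 77 points.
Exception (b): there is no plumbing or electrical service; a current Provisional Clearance is held — every condition holds. But applying paragraphs (e)–(f): (e) operates against (b): a current Annual Declaration is held. (f), which would lift (e), is not engaged — no current Standing Waiver is held. (b) is therefore removed.
Exception (c) is satisfied on its face — the structure will not be visible from the street; the lot has no other accessory structure. Under paragraphs (g)–(l): (g) would limit (c) — the registered capacity is 2,930 units, under the 3,090 units limit — but (h) sets (g) aside: (h) operates against (g): the lot is in a historic district. (i) is triggered (the reference index is 439, meeting the 402 threshold), but is itself disapplied by (j): (j) operates against (i): a current Schedule B Exemption Letter is held. (k) operates (the qualifying period is 70 days, less than the 85 days limit), but is displaced by (l): (l) is triggered — a home-based business operates on the lot. So (c) applies.
Exception (d) does not apply: assembly uses power tools.

No — exception (c) applies; Viggo does not need a building permit.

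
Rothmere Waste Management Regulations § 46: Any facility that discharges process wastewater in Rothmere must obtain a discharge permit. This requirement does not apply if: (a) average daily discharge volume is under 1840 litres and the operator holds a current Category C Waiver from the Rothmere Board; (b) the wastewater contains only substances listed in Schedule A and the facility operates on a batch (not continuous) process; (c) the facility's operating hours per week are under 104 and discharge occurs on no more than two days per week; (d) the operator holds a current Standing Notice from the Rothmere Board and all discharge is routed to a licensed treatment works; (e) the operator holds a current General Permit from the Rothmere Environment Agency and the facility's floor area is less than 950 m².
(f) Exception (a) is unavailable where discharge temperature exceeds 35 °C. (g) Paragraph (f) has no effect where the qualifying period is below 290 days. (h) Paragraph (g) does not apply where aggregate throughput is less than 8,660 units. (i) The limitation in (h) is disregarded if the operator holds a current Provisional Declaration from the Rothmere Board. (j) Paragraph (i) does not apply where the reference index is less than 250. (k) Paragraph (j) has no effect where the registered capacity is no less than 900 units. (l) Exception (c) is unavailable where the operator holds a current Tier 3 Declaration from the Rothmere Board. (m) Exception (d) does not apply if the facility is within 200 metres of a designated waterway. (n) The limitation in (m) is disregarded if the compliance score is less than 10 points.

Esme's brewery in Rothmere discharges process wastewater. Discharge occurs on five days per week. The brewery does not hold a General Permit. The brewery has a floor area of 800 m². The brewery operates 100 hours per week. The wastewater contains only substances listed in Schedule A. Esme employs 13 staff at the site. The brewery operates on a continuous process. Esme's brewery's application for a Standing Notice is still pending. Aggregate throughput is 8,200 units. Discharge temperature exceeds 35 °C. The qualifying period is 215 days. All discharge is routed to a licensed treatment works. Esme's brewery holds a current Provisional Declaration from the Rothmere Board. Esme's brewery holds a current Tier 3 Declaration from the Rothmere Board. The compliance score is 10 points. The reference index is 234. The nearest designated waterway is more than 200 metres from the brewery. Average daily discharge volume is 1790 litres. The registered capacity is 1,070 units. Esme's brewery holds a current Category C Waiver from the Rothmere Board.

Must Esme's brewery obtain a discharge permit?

No — exception (a) applies; Esme's brewery is not required to obtain a discharge permit.

Exception (a) is satisfied on its face — average daily discharge volume is 1790 litres, under the 1840 litres limit; a current Category C Waiver is held. Considering the limiting provisions: (f) would limit (a) — discharge temperature exceeds 35 °C — but (g) sets (f) aside: (g) is engaged — the qualifying period is 215 days, below the 290 days limit. (h) applies (aggregate throughput is 8,200 units, less than the 8,660 units limit), but is overridden by (i): (i) operates — a current Provisional Declaration is held. (j) is engaged (the reference index is 234, less than the 250 limit), but is overridden by (k): (k) applies — the registered capacity is 1,070 units, meeting the 900 units threshold. So (a) applies.
Exception (b) does not apply: the facility operates on a continuous process.
Exception (c) does not apply: discharge occurs on five days per week.
Exception (d) requires that the operator holds a current Standing Notice from the Rothmere Board; but the Standing Notice is not current, so (d) is unavailable.
Exception (e) does not apply: no General Permit is held.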